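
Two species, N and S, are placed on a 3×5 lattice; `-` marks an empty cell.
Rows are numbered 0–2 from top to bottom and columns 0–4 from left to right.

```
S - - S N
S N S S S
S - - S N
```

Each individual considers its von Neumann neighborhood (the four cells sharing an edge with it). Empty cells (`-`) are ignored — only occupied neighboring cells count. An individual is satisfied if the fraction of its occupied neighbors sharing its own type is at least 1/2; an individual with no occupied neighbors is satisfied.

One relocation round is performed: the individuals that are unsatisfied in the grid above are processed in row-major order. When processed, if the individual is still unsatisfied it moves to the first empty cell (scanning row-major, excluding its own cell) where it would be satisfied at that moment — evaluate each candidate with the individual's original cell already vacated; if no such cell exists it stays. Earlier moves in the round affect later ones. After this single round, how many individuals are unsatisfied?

0

Initially unsatisfied (in order): (0,4), (1,1), (1,4), (2,4).
  (0,4) → (0,1).
  (1,1): no empty cell satisfies it; stays.
  (1,4): now satisfied by earlier moves; stays.
  (2,4) → (2,1).
Resulting grid:
S N - S -
S N S S S
S N - S -
All satisfied now.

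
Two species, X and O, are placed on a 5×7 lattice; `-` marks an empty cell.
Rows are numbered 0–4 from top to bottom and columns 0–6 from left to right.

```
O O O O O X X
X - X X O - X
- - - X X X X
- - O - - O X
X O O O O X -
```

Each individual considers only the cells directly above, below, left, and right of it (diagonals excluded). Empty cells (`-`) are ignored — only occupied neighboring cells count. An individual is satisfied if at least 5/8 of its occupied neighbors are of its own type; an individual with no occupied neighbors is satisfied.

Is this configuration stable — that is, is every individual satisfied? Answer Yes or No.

No

(0,0)O 1/2 unhappy
(0,1)O 2/2 ok
(0,2)O 2/3 ok
(0,3)O 2/3 ok
(0,4)O 2/3 ok
(0,5)X 1/2 unhappy
(0,6)X 2/2 ok
(1,0)X 0/1 unhappy
(1,2)X 1/2 unhappy
(1,3)X 2/4 unhappy
(1,4)O 1/3 unhappy
(1,6)X 2/2 ok
(2,3)X 2/2 ok
(2,4)X 2/3 ok
(2,5)X 2/3 ok
(2,6)X 3/3 ok
(3,2)O 1/1 ok
(3,5)O 0/3 unhappy
(3,6)X 1/2 unhappy
(4,0)X 0/1 unhappy
(4,1)O 1/2 unhappy
(4,2)O 3/3 ok
(4,3)O 2/2 ok
(4,4)O 1/2 unhappy
(4,5)X 0/2 unhappy
For instance (0,0) has only 1/2 same-type neighbors, below 5/8.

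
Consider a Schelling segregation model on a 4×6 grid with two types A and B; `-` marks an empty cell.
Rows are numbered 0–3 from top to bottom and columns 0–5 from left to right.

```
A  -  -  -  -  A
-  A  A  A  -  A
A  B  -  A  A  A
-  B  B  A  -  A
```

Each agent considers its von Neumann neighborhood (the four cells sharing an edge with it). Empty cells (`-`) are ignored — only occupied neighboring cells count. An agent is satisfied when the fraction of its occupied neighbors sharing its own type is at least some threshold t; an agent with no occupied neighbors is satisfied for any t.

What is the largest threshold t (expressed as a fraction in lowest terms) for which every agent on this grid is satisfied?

0/1

(0,0)A — no occupied neighbors
(0,5)A 1/1
(1,1)A 1/2
(1,2)A 2/2
(1,3)A 2/2
(1,5)A 2/2
(2,0)A 0/1
(2,1)B 1/3
(2,3)A 3/3
(2,4)A 2/2
(2,5)A 3/3
(3,1)B 2/2
(3,2)B 1/2
(3,3)A 1/2
(3,5)A 1/1
The smallest same-type fraction is 0/1 at (2,0), which reduces to 0/1. Any threshold above that leaves this agent unsatisfied.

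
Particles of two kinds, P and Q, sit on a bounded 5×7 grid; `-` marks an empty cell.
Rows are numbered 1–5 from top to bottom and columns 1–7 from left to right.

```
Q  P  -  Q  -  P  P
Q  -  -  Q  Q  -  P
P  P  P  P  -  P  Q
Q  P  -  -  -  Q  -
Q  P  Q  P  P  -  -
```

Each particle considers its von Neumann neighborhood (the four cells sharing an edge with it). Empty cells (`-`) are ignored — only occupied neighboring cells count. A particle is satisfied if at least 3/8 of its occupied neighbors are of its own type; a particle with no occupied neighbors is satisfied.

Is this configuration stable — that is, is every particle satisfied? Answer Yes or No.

No

(1,1)Q 1/2 ✓
(1,2)P 0/1 ✗
(1,4)Q 1/1 ✓
(1,6)P 1/1 ✓
(1,7)P 2/2 ✓
(2,1)Q 1/2 ✓
(2,4)Q 2/3 ✓
(2,5)Q 1/1 ✓
(2,7)P 1/2 ✓
(3,1)P 1/3 ✗
(3,2)P 3/3 ✓
(3,3)P 2/2 ✓
(3,4)P 1/2 ✓
(3,6)P 0/2 ✗
(3,7)Q 0/2 ✗
(4,1)Q 1/3 ✗
(4,2)P 2/3 ✓
(4,6)Q 0/1 ✗
(5,1)Q 1/2 ✓
(5,2)P 1/3 ✗
(5,3)Q 0/2 ✗
(5,4)P 1/2 ✓
(5,5)P 1/1 ✓
For instance (1,2) has only 0/1 same-type neighbors, below 3/8.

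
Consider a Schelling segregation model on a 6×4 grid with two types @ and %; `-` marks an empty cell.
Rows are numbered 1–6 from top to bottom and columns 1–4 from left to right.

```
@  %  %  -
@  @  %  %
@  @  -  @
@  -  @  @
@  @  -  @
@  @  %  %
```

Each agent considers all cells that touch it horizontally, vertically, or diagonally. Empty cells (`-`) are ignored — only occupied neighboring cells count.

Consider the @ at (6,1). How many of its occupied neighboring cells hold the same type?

Occupied neighbors of (6,1): (5,1)=@, (5,2)=@, (6,2)=@.
Same type (@): 3 of 3.

3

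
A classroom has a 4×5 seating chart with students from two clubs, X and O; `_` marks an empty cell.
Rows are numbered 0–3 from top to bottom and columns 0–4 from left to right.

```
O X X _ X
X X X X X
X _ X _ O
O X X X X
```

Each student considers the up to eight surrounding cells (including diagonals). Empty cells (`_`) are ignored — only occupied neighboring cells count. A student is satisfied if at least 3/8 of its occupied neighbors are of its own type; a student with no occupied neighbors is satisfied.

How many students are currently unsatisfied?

3

(0,0)O 0/3 not
(0,1)X 4/5 satisfied
(0,2)X 4/4 satisfied
(0,4)X 2/2 satisfied
(1,0)X 3/4 satisfied
(1,1)X 6/7 satisfied
(1,2)X 5/5 satisfied
(1,3)X 5/6 satisfied
(1,4)X 2/3 satisfied
(2,0)X 3/4 satisfied
(2,2)X 6/6 satisfied
(2,4)O 0/4 not
(3,0)O 0/2 not
(3,1)X 3/4 satisfied
(3,2)X 3/3 satisfied
(3,3)X 3/4 satisfied
(3,4)X 1/2 satisfied
Unsatisfied: (0,0), (2,4), (3,0) — 3 in total.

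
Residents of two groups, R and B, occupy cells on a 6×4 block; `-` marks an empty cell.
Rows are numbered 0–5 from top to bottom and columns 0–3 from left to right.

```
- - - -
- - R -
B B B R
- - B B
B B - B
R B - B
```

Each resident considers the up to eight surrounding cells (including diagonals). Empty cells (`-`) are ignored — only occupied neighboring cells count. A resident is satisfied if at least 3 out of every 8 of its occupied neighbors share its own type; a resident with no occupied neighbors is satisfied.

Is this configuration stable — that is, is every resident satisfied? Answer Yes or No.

No

(1,2)R 1/3 not
(2,0)B 1/1 satisfied
(2,1)B 3/4 satisfied
(2,2)B 3/5 satisfied
(2,3)R 1/4 not
(3,2)B 5/6 satisfied
(3,3)B 3/4 satisfied
(4,0)B 2/3 satisfied
(4,1)B 3/4 satisfied
(4,3)B 3/3 satisfied
(5,0)R 0/3 not
(5,1)B 2/3 satisfied
(5,3)B 1/1 satisfied
For instance (1,2) has only 1/3 same-type neighbors, below 3/8.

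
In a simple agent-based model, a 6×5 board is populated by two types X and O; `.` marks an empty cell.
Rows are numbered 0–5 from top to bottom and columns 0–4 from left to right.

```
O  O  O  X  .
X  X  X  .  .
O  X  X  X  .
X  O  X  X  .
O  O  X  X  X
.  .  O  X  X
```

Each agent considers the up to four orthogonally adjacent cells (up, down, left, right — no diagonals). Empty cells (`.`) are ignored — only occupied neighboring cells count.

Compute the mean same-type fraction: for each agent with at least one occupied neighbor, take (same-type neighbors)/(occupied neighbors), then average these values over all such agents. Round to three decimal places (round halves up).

0.569

(0,0)O 1/2
(0,1)O 2/3
(0,2)O 1/3
(0,3)X 0/1
(1,0)X 1/3
(1,1)X 3/4
(1,2)X 2/3
(2,0)O 0/3
(2,1)X 2/4
(2,2)X 4/4
(2,3)X 2/2
(3,0)X 0/3
(3,1)O 1/4
(3,2)X 3/4
(3,3)X 3/3
(4,0)O 1/2
(4,1)O 2/3
(4,2)X 2/4
(4,3)X 4/4
(4,4)X 2/2
(5,2)O 0/2
(5,3)X 2/3
(5,4)X 2/2
Sum over 23 agents: 1/2 + 2/3 + 1/3 + 0/1 + 1/3 + 3/4 + 2/3 + 0/3 + 2/4 + 4/4 + 2/2 + 0/3 + 1/4 + 3/4 + 3/3 + 1/2 + 2/3 + 2/4 + 4/4 + 2/2 + 0/2 + 2/3 + 2/2 = 157/12; mean = 157/12 ÷ 23 = 157/276 = 0.568840… → 0.569.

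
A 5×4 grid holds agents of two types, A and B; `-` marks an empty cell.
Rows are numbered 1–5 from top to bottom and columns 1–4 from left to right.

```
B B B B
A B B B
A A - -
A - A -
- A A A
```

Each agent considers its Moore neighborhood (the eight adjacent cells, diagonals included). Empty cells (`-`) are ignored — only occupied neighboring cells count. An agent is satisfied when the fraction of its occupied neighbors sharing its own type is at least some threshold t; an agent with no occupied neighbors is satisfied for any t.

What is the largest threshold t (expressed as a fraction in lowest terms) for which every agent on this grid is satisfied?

2/5

(1,1)B 2/3
(1,2)B 4/5
(1,3)B 5/5
(1,4)B 3/3
(2,1)A 2/5
(2,2)B 4/7
(2,3)B 5/6
(2,4)B 3/3
(3,1)A 3/4
(3,2)A 4/6
(4,1)A 3/3
(4,3)A 4/4
(5,2)A 3/3
(5,3)A 3/3
(5,4)A 2/2
The smallest same-type fraction is 2/5 at (2,1), which reduces to 2/5. Any threshold above that leaves this agent unsatisfied.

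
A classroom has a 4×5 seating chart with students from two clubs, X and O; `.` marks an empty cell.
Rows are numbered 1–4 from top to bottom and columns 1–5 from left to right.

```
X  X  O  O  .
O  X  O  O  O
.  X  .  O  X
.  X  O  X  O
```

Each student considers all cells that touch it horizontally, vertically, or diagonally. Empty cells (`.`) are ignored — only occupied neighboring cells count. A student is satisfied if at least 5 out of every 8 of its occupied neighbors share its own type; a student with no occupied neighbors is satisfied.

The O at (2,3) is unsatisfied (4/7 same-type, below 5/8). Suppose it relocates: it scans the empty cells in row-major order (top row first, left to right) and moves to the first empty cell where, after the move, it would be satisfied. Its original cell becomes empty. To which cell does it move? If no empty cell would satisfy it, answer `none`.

Vacating (2,3). Empty cells in order:
  (1,5): 3/3 same-type → satisfied — stop here.

(1,5)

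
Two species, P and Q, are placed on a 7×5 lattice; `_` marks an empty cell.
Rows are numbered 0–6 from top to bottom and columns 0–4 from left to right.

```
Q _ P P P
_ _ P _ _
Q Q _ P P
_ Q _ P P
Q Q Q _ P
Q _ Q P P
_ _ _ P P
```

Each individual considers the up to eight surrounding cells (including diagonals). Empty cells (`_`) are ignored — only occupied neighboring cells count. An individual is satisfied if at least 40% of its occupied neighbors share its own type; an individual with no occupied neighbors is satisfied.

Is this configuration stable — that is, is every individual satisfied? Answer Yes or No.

Row 0: (0,0)Q 0/0 ✓ · (0,2)P 2/2 ✓ · (0,3)P 3/3 ✓ · (0,4)P 1/1 ✓
Row 1: (1,2)P 3/4 ✓
Row 2: (2,0)Q 2/2 ✓ · (2,1)Q 2/3 ✓ · (2,3)P 4/4 ✓ · (2,4)P 3/3 ✓
Row 3: (3,1)Q 5/5 ✓ · (3,3)P 4/5 ✓ · (3,4)P 4/4 ✓
Row 4: (4,0)Q 3/3 ✓ · (4,1)Q 5/5 ✓ · (4,2)Q 3/5 ✓ · (4,4)P 4/4 ✓
Row 5: (5,0)Q 2/2 ✓ · (5,2)Q 2/4 ✓ · (5,3)P 4/6 ✓ · (5,4)P 4/4 ✓
Row 6: (6,3)P 3/4 ✓ · (6,4)P 3/3 ✓
All meet the threshold, so the configuration is stable.

Yes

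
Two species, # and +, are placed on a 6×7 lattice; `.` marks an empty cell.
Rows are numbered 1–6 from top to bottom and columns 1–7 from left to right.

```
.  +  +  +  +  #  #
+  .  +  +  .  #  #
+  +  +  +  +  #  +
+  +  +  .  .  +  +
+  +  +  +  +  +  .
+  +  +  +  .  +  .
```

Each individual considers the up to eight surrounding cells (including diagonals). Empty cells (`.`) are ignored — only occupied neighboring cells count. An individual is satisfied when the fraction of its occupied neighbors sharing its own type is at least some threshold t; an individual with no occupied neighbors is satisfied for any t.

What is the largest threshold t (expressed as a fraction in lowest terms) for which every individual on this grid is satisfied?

(1,2)+ 3/3
(1,3)+ 4/4
(1,4)+ 4/4
(1,5)+ 2/4
(1,6)# 3/4
(1,7)# 3/3
(2,1)+ 3/3
(2,3)+ 7/7
(2,4)+ 7/7
(2,6)# 4/7
(2,7)# 4/5
(3,1)+ 4/4
(3,2)+ 7/7
(3,3)+ 6/6
(3,4)+ 5/5
(3,5)+ 3/5
(3,6)# 2/6
(3,7)+ 2/5
(4,1)+ 5/5
(4,2)+ 8/8
(4,3)+ 7/7
(4,6)+ 5/6
(4,7)+ 3/4
(5,1)+ 5/5
(5,2)+ 8/8
(5,3)+ 7/7
(5,4)+ 5/5
(5,5)+ 5/5
(5,6)+ 4/4
(6,1)+ 3/3
(6,2)+ 5/5
(6,3)+ 5/5
(6,4)+ 4/4
(6,6)+ 2/2
The smallest same-type fraction is 2/6 at (3,6), which reduces to 1/3. Any threshold above that leaves this individual unsatisfied.

1/3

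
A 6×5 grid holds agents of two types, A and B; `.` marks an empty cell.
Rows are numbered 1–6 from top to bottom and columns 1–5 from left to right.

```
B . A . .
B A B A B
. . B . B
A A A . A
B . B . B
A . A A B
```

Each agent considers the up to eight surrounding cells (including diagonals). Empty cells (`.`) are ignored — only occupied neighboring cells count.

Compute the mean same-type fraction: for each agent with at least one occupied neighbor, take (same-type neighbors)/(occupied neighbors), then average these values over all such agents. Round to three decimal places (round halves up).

(1,1)B 1/2
(1,3)A 2/3
(2,1)B 1/2
(2,2)A 1/5
(2,3)B 1/4
(2,4)A 1/5
(2,5)B 1/2
(3,3)B 1/5
(3,5)B 1/3
(4,1)A 1/2
(4,2)A 2/5
(4,3)A 1/3
(4,5)A 0/2
(5,1)B 0/3
(5,3)B 0/4
(5,5)B 1/3
(6,1)A 0/1
(6,3)A 1/2
(6,4)A 1/4
(6,5)B 1/2
Sum over 20 agents: 1/2 + 2/3 + 1/2 + 1/5 + 1/4 + 1/5 + 1/2 + 1/5 + 1/3 + 1/2 + 2/5 + 1/3 + 0/2 + 0/3 + 0/4 + 1/3 + 0/1 + 1/2 + 1/4 + 1/2 = 37/6; mean = 37/6 ÷ 20 = 37/120 = 0.308333… → 0.308.

0.308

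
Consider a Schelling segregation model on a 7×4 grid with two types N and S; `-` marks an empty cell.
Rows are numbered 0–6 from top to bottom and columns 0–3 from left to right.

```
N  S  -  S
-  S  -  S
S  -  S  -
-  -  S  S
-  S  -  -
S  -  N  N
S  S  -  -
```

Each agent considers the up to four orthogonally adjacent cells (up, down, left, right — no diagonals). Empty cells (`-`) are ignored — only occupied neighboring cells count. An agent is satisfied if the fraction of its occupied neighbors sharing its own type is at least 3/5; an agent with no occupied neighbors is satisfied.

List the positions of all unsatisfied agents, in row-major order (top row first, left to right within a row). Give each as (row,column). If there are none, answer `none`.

(0,0)N 0/1 unhappy
(0,1)S 1/2 unhappy
(0,3)S 1/1 ok
(1,1)S 1/1 ok
(1,3)S 1/1 ok
(2,0)S 0/0 ok
(2,2)S 1/1 ok
(3,2)S 2/2 ok
(3,3)S 1/1 ok
(4,1)S 0/0 ok
(5,0)S 1/1 ok
(5,2)N 1/1 ok
(5,3)N 1/1 ok
(6,0)S 2/2 ok
(6,1)S 1/1 ok

(0,0), (0,1)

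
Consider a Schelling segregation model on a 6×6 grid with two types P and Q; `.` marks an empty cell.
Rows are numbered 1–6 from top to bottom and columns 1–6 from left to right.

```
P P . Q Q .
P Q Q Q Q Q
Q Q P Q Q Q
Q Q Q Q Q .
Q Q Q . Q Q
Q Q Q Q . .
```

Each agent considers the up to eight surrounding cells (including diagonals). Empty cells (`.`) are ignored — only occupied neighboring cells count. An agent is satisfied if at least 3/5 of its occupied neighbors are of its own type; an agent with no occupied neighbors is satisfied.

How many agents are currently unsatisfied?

4

(1,1)P 2/3 ok
(1,2)P 2/4 unhappy
(1,4)Q 4/4 ok
(1,5)Q 4/4 ok
(2,1)P 2/5 unhappy
(2,2)Q 3/7 unhappy
(2,3)Q 5/7 ok
(2,4)Q 6/7 ok
(2,5)Q 7/7 ok
(2,6)Q 4/4 ok
(3,1)Q 4/5 ok
(3,2)Q 6/8 ok
(3,3)P 0/8 unhappy
(3,4)Q 7/8 ok
(3,5)Q 7/7 ok
(3,6)Q 4/4 ok
(4,1)Q 5/5 ok
(4,2)Q 7/8 ok
(4,3)Q 6/7 ok
(4,4)Q 6/7 ok
(4,5)Q 6/6 ok
(5,1)Q 5/5 ok
(5,2)Q 8/8 ok
(5,3)Q 7/7 ok
(5,5)Q 4/4 ok
(5,6)Q 2/2 ok
(6,1)Q 3/3 ok
(6,2)Q 5/5 ok
(6,3)Q 4/4 ok
(6,4)Q 3/3 ok
Unsatisfied: (1,2), (2,1), (2,2), (3,3) — 4 in total.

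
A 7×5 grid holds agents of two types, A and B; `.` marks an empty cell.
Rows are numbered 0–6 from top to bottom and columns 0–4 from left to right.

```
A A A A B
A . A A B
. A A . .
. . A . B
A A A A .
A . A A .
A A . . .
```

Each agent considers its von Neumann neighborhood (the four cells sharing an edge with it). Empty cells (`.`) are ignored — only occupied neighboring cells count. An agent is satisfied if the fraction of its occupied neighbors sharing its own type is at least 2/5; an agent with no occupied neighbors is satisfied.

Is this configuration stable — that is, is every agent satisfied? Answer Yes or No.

Yes

(0,0)A 2/2 ok
(0,1)A 2/2 ok
(0,2)A 3/3 ok
(0,3)A 2/3 ok
(0,4)B 1/2 ok
(1,0)A 1/1 ok
(1,2)A 3/3 ok
(1,3)A 2/3 ok
(1,4)B 1/2 ok
(2,1)A 1/1 ok
(2,2)A 3/3 ok
(3,2)A 2/2 ok
(3,4)B 0/0 ok
(4,0)A 2/2 ok
(4,1)A 2/2 ok
(4,2)A 4/4 ok
(4,3)A 2/2 ok
(5,0)A 2/2 ok
(5,2)A 2/2 ok
(5,3)A 2/2 ok
(6,0)A 2/2 ok
(6,1)A 1/1 ok
All meet the threshold, so the configuration is stable.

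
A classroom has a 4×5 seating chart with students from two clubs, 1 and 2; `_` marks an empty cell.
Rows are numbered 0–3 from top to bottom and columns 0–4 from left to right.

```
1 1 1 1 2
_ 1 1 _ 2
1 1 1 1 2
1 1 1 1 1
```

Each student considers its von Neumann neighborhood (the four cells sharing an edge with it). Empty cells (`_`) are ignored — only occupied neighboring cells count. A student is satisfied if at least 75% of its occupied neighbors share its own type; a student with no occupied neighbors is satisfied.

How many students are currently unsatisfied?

5

(0,0)1 1/1 satisfied
(0,1)1 3/3 satisfied
(0,2)1 3/3 satisfied
(0,3)1 1/2 not
(0,4)2 1/2 not
(1,1)1 3/3 satisfied
(1,2)1 3/3 satisfied
(1,4)2 2/2 satisfied
(2,0)1 2/2 satisfied
(2,1)1 4/4 satisfied
(2,2)1 4/4 satisfied
(2,3)1 2/3 not
(2,4)2 1/3 not
(3,0)1 2/2 satisfied
(3,1)1 3/3 satisfied
(3,2)1 3/3 satisfied
(3,3)1 3/3 satisfied
(3,4)1 1/2 not
Unsatisfied: (0,3), (0,4), (2,3), (2,4), (3,4) — 5 in total.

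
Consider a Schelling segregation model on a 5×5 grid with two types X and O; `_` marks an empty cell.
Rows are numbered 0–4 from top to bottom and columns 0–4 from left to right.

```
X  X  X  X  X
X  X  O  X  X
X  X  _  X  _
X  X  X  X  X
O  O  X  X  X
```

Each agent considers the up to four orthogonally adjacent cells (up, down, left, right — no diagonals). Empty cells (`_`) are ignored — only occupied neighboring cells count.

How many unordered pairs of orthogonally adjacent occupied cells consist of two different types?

6

Scan each occupied cell's neighbors to the right and below so each pair is counted once.
From row 0: 1 unlike of 9 pairs (running 1/9).
From row 1: 2 unlike of 7 pairs (running 3/16).
From row 2: 0 unlike of 4 pairs (running 3/20).
From row 3: 2 unlike of 9 pairs (running 5/29).
From row 4: 1 unlike of 4 pairs (running 6/33).
Total adjacent occupied pairs: 33; unlike-type pairs: 6.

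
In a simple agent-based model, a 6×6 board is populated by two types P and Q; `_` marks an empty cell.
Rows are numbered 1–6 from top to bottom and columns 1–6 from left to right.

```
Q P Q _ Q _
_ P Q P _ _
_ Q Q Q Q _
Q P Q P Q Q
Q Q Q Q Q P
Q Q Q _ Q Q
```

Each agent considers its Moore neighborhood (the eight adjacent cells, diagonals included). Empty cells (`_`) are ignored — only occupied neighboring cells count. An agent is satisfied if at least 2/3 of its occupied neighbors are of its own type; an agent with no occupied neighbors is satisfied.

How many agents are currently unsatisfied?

(1,1)Q 0/2 not
(1,2)P 1/4 not
(1,3)Q 1/4 not
(1,5)Q 0/1 not
(2,2)P 1/6 not
(2,3)Q 4/7 not
(2,4)P 0/6 not
(3,2)Q 4/6 satisfied
(3,3)Q 4/8 not
(3,4)Q 5/7 satisfied
(3,5)Q 3/5 not
(4,1)Q 3/4 satisfied
(4,2)P 0/7 not
(4,3)Q 6/8 satisfied
(4,4)P 0/8 not
(4,5)Q 5/7 satisfied
(4,6)Q 3/4 satisfied
(5,1)Q 4/5 satisfied
(5,2)Q 7/8 satisfied
(5,3)Q 5/7 satisfied
(5,4)Q 6/7 satisfied
(5,5)Q 5/7 satisfied
(5,6)P 0/5 not
(6,1)Q 3/3 satisfied
(6,2)Q 5/5 satisfied
(6,3)Q 4/4 satisfied
(6,5)Q 3/4 satisfied
(6,6)Q 2/3 satisfied
Unsatisfied: (1,1), (1,2), (1,3), (1,5), (2,2), (2,3), (2,4), (3,3), (3,5), (4,2), (4,4), (5,6) — 12 in total.

12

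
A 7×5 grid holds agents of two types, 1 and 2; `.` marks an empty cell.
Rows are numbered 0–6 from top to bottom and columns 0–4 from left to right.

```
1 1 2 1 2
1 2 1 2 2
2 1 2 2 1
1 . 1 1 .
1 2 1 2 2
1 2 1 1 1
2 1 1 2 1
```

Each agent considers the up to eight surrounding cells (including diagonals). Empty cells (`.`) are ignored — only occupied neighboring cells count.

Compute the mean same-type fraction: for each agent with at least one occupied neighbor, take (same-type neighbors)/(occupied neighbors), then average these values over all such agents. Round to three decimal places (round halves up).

0.436

Row 0: (0,0)1 2/3 · (0,1)1 3/5 · (0,2)2 2/5 · (0,3)1 1/5 · (0,4)2 2/3
Row 1: (1,0)1 3/5 · (1,1)2 3/8 · (1,2)1 3/8 · (1,3)2 5/8 · (1,4)2 3/5
Row 2: (2,0)2 1/4 · (2,1)1 4/7 · (2,2)2 3/7 · (2,3)2 3/7 · (2,4)1 1/4
Row 3: (3,0)1 2/4 · (3,2)1 3/7 · (3,3)1 3/7
Row 4: (4,0)1 2/4 · (4,1)2 1/7 · (4,2)1 4/7 · (4,3)2 1/7 · (4,4)2 1/4
Row 5: (5,0)1 2/5 · (5,1)2 2/8 · (5,2)1 4/8 · (5,3)1 5/8 · (5,4)1 2/5
Row 6: (6,0)2 1/3 · (6,1)1 3/5 · (6,2)1 3/5 · (6,3)2 0/5 · (6,4)1 2/3
Sum over 33 agents: 2/3 + 3/5 + 2/5 + 1/5 + 2/3 + 3/5 + 3/8 + 3/8 + 5/8 + 3/5 + 1/4 + 4/7 + 3/7 + 3/7 + 1/4 + 2/4 + 3/7 + 3/7 + 2/4 + 1/7 + 4/7 + 1/7 + 1/4 + 2/5 + 2/8 + 4/8 + 5/8 + 2/5 + 1/3 + 3/5 + 3/5 + 0/5 + 2/3 = 3019/210; mean = 3019/210 ÷ 33 = 3019/6930 = 0.435642… → 0.436.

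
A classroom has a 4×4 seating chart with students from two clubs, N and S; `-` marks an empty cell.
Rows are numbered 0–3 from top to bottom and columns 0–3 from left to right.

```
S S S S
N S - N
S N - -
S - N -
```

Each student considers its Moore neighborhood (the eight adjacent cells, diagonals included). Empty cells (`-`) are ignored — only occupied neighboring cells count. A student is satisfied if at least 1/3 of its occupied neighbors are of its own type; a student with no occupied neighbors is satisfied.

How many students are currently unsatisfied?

Row 0: (0,0)S 2/3 ok · (0,1)S 3/4 ok · (0,2)S 3/4 ok · (0,3)S 1/2 ok
Row 1: (1,0)N 1/5 unhappy · (1,1)S 4/6 ok · (1,3)N 0/2 unhappy
Row 2: (2,0)S 2/4 ok · (2,1)N 2/5 ok
Row 3: (3,0)S 1/2 ok · (3,2)N 1/1 ok
Unsatisfied: (1,0), (1,3) — 2 in total.

2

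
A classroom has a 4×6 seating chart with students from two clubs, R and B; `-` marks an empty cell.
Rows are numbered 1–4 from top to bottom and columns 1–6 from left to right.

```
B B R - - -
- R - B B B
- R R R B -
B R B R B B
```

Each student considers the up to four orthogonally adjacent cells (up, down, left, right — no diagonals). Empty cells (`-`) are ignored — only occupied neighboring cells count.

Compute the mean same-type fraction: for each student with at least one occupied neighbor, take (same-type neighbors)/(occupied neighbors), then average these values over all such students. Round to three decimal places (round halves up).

0.559

Row 1: (1,1)B 1/1 · (1,2)B 1/3 · (1,3)R 0/1
Row 2: (2,2)R 1/2 · (2,4)B 1/2 · (2,5)B 3/3 · (2,6)B 1/1
Row 3: (3,2)R 3/3 · (3,3)R 2/3 · (3,4)R 2/4 · (3,5)B 2/3
Row 4: (4,1)B 0/1 · (4,2)R 1/3 · (4,3)B 0/3 · (4,4)R 1/3 · (4,5)B 2/3 · (4,6)B 1/1
Sum over 17 students: 1/1 + 1/3 + 0/1 + 1/2 + 1/2 + 3/3 + 1/1 + 3/3 + 2/3 + 2/4 + 2/3 + 0/1 + 1/3 + 0/3 + 1/3 + 2/3 + 1/1 = 19/2; mean = 19/2 ÷ 17 = 19/34 = 0.558823… → 0.559.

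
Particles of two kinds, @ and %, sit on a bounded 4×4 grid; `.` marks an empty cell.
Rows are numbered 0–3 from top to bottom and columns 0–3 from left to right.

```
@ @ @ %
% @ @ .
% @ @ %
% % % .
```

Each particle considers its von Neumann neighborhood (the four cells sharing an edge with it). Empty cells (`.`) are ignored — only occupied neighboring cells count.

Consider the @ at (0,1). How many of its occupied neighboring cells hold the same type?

Occupied neighbors of (0,1): (1,1)=@, (0,0)=@, (0,2)=@.
Same type (@): 3 of 3.

3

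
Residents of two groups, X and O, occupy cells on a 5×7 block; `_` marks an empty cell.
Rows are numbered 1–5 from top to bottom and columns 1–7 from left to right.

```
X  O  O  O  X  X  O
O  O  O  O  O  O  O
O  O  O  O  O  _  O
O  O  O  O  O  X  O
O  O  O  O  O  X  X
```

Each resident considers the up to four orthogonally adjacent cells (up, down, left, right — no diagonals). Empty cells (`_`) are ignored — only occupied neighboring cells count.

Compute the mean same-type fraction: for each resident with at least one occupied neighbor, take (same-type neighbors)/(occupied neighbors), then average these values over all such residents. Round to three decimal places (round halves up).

0.789

Row 1: (1,1)X 0/2 · (1,2)O 2/3 · (1,3)O 3/3 · (1,4)O 2/3 · (1,5)X 1/3 · (1,6)X 1/3 · (1,7)O 1/2
Row 2: (2,1)O 2/3 · (2,2)O 4/4 · (2,3)O 4/4 · (2,4)O 4/4 · (2,5)O 3/4 · (2,6)O 2/3 · (2,7)O 3/3
Row 3: (3,1)O 3/3 · (3,2)O 4/4 · (3,3)O 4/4 · (3,4)O 4/4 · (3,5)O 3/3 · (3,7)O 2/2
Row 4: (4,1)O 3/3 · (4,2)O 4/4 · (4,3)O 4/4 · (4,4)O 4/4 · (4,5)O 3/4 · (4,6)X 1/3 · (4,7)O 1/3
Row 5: (5,1)O 2/2 · (5,2)O 3/3 · (5,3)O 3/3 · (5,4)O 3/3 · (5,5)O 2/3 · (5,6)X 2/3 · (5,7)X 1/2
Sum over 34 residents: 0/2 + 2/3 + 3/3 + 2/3 + 1/3 + 1/3 + 1/2 + 2/3 + 4/4 + 4/4 + 4/4 + 3/4 + 2/3 + 3/3 + 3/3 + 4/4 + 4/4 + 4/4 + 3/3 + 2/2 + 3/3 + 4/4 + 4/4 + 4/4 + 3/4 + 1/3 + 1/3 + 2/2 + 3/3 + 3/3 + 3/3 + 2/3 + 2/3 + 1/2 = 161/6; mean = 161/6 ÷ 34 = 161/204 = 0.789215… → 0.789.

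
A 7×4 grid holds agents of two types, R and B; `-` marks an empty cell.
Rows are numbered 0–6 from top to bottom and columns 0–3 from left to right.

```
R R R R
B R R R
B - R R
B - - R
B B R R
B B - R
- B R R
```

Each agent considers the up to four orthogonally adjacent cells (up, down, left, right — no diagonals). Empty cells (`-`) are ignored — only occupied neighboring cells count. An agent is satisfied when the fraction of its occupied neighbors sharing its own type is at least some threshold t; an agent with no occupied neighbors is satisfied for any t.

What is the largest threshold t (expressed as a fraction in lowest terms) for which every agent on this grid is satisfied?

1/3

Row 0: (0,0)R 1/2 · (0,1)R 3/3 · (0,2)R 3/3 · (0,3)R 2/2
Row 1: (1,0)B 1/3 · (1,1)R 2/3 · (1,2)R 4/4 · (1,3)R 3/3
Row 2: (2,0)B 2/2 · (2,2)R 2/2 · (2,3)R 3/3
Row 3: (3,0)B 2/2 · (3,3)R 2/2
Row 4: (4,0)B 3/3 · (4,1)B 2/3 · (4,2)R 1/2 · (4,3)R 3/3
Row 5: (5,0)B 2/2 · (5,1)B 3/3 · (5,3)R 2/2
Row 6: (6,1)B 1/2 · (6,2)R 1/2 · (6,3)R 2/2
The smallest same-type fraction is 1/3 at (1,0), which reduces to 1/3. Any threshold above that leaves this agent unsatisfied.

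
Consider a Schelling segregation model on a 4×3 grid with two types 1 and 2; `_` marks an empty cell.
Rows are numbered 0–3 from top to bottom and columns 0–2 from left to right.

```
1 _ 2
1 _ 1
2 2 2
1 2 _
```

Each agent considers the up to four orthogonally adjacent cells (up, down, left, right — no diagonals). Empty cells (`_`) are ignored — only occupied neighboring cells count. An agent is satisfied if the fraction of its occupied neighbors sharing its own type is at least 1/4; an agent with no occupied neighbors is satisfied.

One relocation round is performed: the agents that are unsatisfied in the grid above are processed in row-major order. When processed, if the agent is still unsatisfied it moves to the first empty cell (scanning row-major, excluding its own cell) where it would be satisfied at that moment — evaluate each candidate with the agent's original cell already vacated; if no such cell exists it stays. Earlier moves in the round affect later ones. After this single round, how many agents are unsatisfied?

0

Initially unsatisfied (in order): (0,2), (1,2), (3,0).
  (0,2) → (1,1).
  (1,2) → (0,1).
  (3,0) → (0,2).
Resulting grid:
1 1 1
1 2 _
2 2 2
_ 2 _
All satisfied now.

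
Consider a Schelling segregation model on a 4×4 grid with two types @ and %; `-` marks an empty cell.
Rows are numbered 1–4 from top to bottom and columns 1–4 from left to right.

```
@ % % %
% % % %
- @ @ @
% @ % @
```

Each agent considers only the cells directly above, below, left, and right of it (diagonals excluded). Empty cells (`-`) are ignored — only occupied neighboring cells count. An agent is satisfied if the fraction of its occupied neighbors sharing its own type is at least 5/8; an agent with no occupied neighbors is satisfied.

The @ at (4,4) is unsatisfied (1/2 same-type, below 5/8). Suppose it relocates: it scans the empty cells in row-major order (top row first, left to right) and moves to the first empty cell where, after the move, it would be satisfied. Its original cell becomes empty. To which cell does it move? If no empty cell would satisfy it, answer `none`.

Vacating (4,4). Empty cells in order:
  (3,1): 1/3 same-type → still unsatisfied.

none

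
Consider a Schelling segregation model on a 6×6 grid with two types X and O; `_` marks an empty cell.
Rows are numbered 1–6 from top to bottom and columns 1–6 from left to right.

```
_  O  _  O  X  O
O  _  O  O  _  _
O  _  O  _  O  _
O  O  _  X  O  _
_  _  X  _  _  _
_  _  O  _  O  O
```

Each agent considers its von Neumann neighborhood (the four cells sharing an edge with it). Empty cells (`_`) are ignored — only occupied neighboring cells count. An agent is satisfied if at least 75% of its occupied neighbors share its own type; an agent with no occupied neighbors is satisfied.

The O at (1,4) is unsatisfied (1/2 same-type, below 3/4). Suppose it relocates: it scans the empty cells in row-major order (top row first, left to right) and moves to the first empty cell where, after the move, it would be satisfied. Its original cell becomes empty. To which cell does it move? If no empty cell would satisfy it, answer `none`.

Vacating (1,4). Empty cells in order:
  (1,1): 2/2 same-type → satisfied — stop here.

(1,1)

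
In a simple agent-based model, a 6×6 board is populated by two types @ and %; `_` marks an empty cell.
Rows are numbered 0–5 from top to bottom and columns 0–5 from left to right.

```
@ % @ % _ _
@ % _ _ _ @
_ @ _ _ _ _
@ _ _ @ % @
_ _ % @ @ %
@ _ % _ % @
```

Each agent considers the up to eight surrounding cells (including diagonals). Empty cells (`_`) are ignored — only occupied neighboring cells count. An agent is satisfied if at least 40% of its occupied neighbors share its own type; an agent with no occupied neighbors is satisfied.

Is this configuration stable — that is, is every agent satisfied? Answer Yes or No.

(0,0)@ 1/3 unhappy
(0,1)% 1/4 unhappy
(0,2)@ 0/3 unhappy
(0,3)% 0/1 unhappy
(1,0)@ 2/4 ok
(1,1)% 1/5 unhappy
(1,5)@ 0/0 ok
(2,1)@ 2/3 ok
(3,0)@ 1/1 ok
(3,3)@ 2/4 ok
(3,4)% 1/5 unhappy
(3,5)@ 1/3 unhappy
(4,2)% 1/3 unhappy
(4,3)@ 2/6 unhappy
(4,4)@ 4/7 ok
(4,5)% 2/5 ok
(5,0)@ 0/0 ok
(5,2)% 1/2 ok
(5,4)% 1/4 unhappy
(5,5)@ 1/3 unhappy
For instance (0,0) has only 1/3 same-type neighbors, below 2/5.

No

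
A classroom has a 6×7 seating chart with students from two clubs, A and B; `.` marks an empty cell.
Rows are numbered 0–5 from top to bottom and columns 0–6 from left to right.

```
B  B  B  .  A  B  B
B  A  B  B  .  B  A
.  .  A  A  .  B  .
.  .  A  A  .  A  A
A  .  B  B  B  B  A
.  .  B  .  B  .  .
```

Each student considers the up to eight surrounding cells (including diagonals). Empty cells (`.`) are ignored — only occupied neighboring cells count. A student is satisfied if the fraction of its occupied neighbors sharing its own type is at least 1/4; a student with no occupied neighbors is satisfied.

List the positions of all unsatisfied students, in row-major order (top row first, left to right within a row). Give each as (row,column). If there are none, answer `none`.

(0,4), (1,1), (1,6)

(0,0)B 2/3 ✓
(0,1)B 4/5 ✓
(0,2)B 3/4 ✓
(0,4)A 0/3 ✗
(0,5)B 2/4 ✓
(0,6)B 2/3 ✓
(1,0)B 2/3 ✓
(1,1)A 1/6 ✗
(1,2)B 3/6 ✓
(1,3)B 2/5 ✓
(1,5)B 3/5 ✓
(1,6)A 0/4 ✗
(2,2)A 4/6 ✓
(2,3)A 3/5 ✓
(2,5)B 1/4 ✓
(3,2)A 3/5 ✓
(3,3)A 3/6 ✓
(3,5)A 2/5 ✓
(3,6)A 2/4 ✓
(4,0)A 0/0 ✓
(4,2)B 2/4 ✓
(4,3)B 4/6 ✓
(4,4)B 3/5 ✓
(4,5)B 2/5 ✓
(4,6)A 2/3 ✓
(5,2)B 2/2 ✓
(5,4)B 3/3 ✓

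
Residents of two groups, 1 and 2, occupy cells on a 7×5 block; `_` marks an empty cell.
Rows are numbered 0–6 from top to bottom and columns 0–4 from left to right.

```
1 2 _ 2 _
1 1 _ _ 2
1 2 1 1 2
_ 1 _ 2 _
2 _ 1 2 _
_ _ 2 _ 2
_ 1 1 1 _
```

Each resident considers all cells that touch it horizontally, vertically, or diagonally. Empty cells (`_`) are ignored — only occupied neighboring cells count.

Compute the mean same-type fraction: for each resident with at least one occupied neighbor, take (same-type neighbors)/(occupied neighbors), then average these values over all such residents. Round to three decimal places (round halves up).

Row 0: (0,0)1 2/3 · (0,1)2 0/3 · (0,3)2 1/1
Row 1: (1,0)1 3/5 · (1,1)1 4/6 · (1,4)2 2/3
Row 2: (2,0)1 3/4 · (2,1)2 0/5 · (2,2)1 3/5 · (2,3)1 1/4 · (2,4)2 2/3
Row 3: (3,1)1 3/5 · (3,3)2 2/5
Row 4: (4,0)2 0/1 · (4,2)1 1/4 · (4,3)2 3/4
Row 5: (5,2)2 1/5 · (5,4)2 1/2
Row 6: (6,1)1 1/2 · (6,2)1 2/3 · (6,3)1 1/3
Sum over 21 residents: 2/3 + 0/3 + 1/1 + 3/5 + 4/6 + 2/3 + 3/4 + 0/5 + 3/5 + 1/4 + 2/3 + 3/5 + 2/5 + 0/1 + 1/4 + 3/4 + 1/5 + 1/2 + 1/2 + 2/3 + 1/3 = 151/15; mean = 151/15 ÷ 21 = 151/315 = 0.479365… → 0.479.

0.479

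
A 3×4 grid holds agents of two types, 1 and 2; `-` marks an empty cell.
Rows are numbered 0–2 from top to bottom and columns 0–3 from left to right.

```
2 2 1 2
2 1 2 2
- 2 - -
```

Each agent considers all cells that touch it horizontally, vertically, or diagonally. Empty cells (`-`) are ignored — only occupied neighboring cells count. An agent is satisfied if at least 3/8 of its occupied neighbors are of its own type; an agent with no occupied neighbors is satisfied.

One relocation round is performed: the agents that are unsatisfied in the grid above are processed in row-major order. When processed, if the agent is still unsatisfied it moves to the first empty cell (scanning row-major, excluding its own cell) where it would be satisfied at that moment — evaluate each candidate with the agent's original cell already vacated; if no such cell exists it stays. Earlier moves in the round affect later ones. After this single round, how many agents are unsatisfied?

2

Initially unsatisfied (in order): (0,2), (1,1).
  (0,2): no empty cell satisfies it; stays.
  (1,1): no empty cell satisfies it; stays.
Resulting grid:
2 2 1 2
2 1 2 2
- 2 - -
Unsatisfied now: (0,2), (1,1).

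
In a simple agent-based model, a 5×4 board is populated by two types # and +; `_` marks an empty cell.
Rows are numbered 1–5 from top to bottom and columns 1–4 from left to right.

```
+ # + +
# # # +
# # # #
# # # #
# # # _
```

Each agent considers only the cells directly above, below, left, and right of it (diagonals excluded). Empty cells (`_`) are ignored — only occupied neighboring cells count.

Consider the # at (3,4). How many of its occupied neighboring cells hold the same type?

2

Occupied neighbors of (3,4): (2,4)=+, (4,4)=#, (3,3)=#.
Same type (#): 2 of 3.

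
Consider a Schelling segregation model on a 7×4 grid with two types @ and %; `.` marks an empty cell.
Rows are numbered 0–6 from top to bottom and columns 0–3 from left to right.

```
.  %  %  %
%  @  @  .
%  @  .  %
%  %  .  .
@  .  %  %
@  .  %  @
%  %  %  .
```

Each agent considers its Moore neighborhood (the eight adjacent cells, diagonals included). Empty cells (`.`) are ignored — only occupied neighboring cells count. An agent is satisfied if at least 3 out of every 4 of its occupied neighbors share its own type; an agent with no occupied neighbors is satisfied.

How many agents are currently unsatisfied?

(0,1)% 2/4 ✗
(0,2)% 2/4 ✗
(0,3)% 1/2 ✗
(1,0)% 2/4 ✗
(1,1)@ 2/6 ✗
(1,2)@ 2/6 ✗
(2,0)% 3/5 ✗
(2,1)@ 2/6 ✗
(2,3)% 0/1 ✗
(3,0)% 2/4 ✗
(3,1)% 3/5 ✗
(4,0)@ 1/3 ✗
(4,2)% 3/4 ✓
(4,3)% 2/3 ✗
(5,0)@ 1/3 ✗
(5,2)% 4/5 ✓
(5,3)@ 0/4 ✗
(6,0)% 1/2 ✗
(6,1)% 3/4 ✓
(6,2)% 2/3 ✗
Unsatisfied: (0,1), (0,2), (0,3), (1,0), (1,1), (1,2), (2,0), (2,1), (2,3), (3,0), (3,1), (4,0), (4,3), (5,0), (5,3), (6,0), (6,2) — 17 in total.

17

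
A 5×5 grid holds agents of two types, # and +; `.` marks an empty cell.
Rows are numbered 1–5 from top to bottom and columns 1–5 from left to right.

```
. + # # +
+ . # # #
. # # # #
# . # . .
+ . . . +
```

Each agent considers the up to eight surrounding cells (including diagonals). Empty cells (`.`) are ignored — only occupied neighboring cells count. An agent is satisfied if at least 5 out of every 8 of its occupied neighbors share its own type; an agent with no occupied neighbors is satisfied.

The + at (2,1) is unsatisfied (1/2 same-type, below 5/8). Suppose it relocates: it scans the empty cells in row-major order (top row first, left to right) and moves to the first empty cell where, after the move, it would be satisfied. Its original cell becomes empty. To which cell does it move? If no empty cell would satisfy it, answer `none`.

Vacating (2,1). Empty cells in order:
  (1,1): 1/1 same-type → satisfied — stop here.

(1,1)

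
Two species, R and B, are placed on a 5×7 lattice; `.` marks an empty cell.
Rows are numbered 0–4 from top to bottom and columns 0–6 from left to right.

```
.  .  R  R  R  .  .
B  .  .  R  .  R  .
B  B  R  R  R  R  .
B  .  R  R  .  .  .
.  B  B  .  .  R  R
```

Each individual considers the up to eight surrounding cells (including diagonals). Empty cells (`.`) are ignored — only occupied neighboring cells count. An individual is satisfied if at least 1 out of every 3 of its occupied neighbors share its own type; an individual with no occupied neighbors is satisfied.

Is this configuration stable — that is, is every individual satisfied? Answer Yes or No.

Yes

Row 0: (0,2)R 2/2 ok · (0,3)R 3/3 ok · (0,4)R 3/3 ok
Row 1: (1,0)B 2/2 ok · (1,3)R 6/6 ok · (1,5)R 3/3 ok
Row 2: (2,0)B 3/3 ok · (2,1)B 3/5 ok · (2,2)R 4/5 ok · (2,3)R 5/5 ok · (2,4)R 5/5 ok · (2,5)R 2/2 ok
Row 3: (3,0)B 3/3 ok · (3,2)R 3/6 ok · (3,3)R 4/5 ok
Row 4: (4,1)B 2/3 ok · (4,2)B 1/3 ok · (4,5)R 1/1 ok · (4,6)R 1/1 ok
All meet the threshold, so the configuration is stable.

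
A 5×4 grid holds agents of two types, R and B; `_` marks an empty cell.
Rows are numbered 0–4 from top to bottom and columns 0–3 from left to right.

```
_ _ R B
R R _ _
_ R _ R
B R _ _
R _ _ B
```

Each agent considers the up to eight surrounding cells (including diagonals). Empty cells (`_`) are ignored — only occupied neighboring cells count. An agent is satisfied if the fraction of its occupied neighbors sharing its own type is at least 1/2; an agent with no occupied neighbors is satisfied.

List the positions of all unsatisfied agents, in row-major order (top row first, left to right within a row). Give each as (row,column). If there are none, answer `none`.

Row 0: (0,2)R 1/2 ✓ · (0,3)B 0/1 ✗
Row 1: (1,0)R 2/2 ✓ · (1,1)R 3/3 ✓
Row 2: (2,1)R 3/4 ✓ · (2,3)R 0/0 ✓
Row 3: (3,0)B 0/3 ✗ · (3,1)R 2/3 ✓
Row 4: (4,0)R 1/2 ✓ · (4,3)B 0/0 ✓

(0,3), (3,0)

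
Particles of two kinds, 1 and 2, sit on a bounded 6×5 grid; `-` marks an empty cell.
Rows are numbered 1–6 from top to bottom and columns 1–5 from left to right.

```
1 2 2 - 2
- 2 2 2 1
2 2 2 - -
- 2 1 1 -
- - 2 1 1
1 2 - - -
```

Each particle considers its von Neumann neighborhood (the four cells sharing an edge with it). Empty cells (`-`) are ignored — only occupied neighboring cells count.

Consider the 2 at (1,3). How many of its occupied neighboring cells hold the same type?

2

Occupied neighbors of (1,3): (2,3)=2, (1,2)=2.
Same type (2): 2 of 2.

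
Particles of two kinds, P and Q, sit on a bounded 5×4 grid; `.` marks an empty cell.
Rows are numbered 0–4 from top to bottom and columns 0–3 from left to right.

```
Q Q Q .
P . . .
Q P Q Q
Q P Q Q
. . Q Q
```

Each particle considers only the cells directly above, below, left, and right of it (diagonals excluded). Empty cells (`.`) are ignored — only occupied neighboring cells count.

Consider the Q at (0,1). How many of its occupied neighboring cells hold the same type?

2

Occupied neighbors of (0,1): (0,0)=Q, (0,2)=Q.
Same type (Q): 2 of 2.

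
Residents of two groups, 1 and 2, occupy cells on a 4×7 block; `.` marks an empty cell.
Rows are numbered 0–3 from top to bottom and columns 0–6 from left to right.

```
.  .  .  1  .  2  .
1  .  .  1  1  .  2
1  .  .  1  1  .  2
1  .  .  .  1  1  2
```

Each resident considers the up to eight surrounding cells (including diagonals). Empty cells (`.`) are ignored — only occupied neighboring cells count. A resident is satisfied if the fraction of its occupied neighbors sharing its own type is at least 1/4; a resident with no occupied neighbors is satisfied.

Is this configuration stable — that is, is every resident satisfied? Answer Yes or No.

Yes

Row 0: (0,3)1 2/2 satisfied · (0,5)2 1/2 satisfied
Row 1: (1,0)1 1/1 satisfied · (1,3)1 4/4 satisfied · (1,4)1 4/5 satisfied · (1,6)2 2/2 satisfied
Row 2: (2,0)1 2/2 satisfied · (2,3)1 4/4 satisfied · (2,4)1 5/5 satisfied · (2,6)2 2/3 satisfied
Row 3: (3,0)1 1/1 satisfied · (3,4)1 3/3 satisfied · (3,5)1 2/4 satisfied · (3,6)2 1/2 satisfied
All meet the threshold, so the configuration is stable.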